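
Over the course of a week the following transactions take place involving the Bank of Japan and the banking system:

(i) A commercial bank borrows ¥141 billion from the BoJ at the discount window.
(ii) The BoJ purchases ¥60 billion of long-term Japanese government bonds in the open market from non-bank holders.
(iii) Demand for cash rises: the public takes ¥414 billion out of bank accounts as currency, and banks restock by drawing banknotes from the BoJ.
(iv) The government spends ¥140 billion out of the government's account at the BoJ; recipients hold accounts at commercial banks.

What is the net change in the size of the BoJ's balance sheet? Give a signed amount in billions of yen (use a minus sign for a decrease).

+¥201 billion

BoJ balance sheet:
  Assets:      Securities +¥60B, Loans to banks +¥141B
  Liabilities: Bank reserves −¥73B, Currency in circulation +¥414B, Government deposits −¥140B
Commercial banking system:
  Assets:      Reserves at CB −¥73B
  Liabilities: Checkable deposits −¥214B, Borrowings from CB +¥141B
Change in total BoJ assets = +¥201 billion.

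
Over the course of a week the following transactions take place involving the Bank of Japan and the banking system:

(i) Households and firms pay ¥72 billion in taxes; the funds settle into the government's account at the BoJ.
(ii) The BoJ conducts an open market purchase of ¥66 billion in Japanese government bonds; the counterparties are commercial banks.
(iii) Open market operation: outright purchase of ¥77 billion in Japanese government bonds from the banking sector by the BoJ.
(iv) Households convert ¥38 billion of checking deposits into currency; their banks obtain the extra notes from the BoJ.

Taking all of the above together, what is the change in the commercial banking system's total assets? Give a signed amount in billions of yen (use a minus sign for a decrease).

-¥110 billion

BoJ balance sheet:
  Assets:      Securities +¥143B
  Liabilities: Bank reserves +¥33B, Currency in circulation +¥38B, Government deposits +¥72B
Commercial banking system:
  Assets:      Reserves at CB +¥33B, Securities −¥143B
  Liabilities: Checkable deposits −¥110B
Change in total bank assets = -¥110 billion.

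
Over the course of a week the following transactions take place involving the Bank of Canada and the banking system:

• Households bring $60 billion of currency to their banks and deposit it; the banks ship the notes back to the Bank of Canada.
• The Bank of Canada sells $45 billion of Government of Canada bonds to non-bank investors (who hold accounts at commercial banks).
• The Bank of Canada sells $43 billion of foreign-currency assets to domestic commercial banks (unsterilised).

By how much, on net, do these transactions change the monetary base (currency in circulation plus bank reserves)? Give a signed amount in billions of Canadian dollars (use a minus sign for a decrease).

Bank of Canada balance sheet:
  Assets:      Securities −$45B, Foreign assets −$43B
  Liabilities: Bank reserves −$28B, Currency in circulation −$60B
Monetary base = currency + reserves: −$60B + (−$28B) = -$88 billion.

-$88 billion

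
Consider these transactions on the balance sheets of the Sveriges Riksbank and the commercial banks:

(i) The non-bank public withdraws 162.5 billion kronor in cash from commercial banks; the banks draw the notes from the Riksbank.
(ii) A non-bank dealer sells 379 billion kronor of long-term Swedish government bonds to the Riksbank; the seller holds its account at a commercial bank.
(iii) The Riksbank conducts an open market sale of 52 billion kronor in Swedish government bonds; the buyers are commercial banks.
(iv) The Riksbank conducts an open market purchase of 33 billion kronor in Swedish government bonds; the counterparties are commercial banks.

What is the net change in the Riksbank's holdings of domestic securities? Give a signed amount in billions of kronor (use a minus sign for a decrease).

+360 billion

Currency withdrawal 162.5 billion kronor: the Riksbank's securities portfolio is untouched → 0.
Asset purchase (from non-banks) 379 billion kronor: securities added to the Riksbank's portfolio → +379B.
OMO sale (to banks) 52 billion kronor: securities removed from the Riksbank's portfolio → −52B.
OMO purchase (from banks) 33 billion kronor: securities added to the Riksbank's portfolio → +33B.
Net: 0 + 379 − 52 + 33 = +360 billion.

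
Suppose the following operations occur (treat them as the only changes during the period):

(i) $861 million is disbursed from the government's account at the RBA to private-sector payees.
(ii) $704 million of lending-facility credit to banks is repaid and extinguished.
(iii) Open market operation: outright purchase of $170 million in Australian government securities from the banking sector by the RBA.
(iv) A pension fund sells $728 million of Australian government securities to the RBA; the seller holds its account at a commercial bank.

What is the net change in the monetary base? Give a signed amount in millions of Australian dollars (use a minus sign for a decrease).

+$1055 million

Government spending $861 million: a non-base liability converts back to reserves → +$861M.
Discount-window repayment $704 million: RBA balance sheet contracts → −$704M.
OMO purchase (from banks) $170 million: RBA balance sheet expands → +$170M.
Asset purchase (from non-banks) $728 million: RBA balance sheet expands → +$728M.
Net: 861 − 704 + 170 + 728 = +$1055 million.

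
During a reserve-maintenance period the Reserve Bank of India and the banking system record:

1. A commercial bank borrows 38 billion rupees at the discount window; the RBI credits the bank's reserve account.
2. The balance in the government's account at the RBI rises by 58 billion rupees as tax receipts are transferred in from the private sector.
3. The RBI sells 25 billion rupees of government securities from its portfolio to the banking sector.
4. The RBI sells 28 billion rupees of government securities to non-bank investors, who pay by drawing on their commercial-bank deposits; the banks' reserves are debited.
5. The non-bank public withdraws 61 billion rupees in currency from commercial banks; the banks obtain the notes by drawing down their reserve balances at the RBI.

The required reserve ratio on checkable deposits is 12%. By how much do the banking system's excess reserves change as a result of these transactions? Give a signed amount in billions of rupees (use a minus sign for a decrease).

Discount-window loan 38 billion rupees: reserves +38B, deposits 0.
Government account inflow 58 billion rupees: reserves −58B, deposits −58B.
OMO sale (to banks) 25 billion rupees: reserves −25B, deposits 0.
Asset sale (to non-banks) 28 billion rupees: reserves −28B, deposits −28B.
Currency withdrawal 61 billion rupees: reserves −61B, deposits −61B.
Totals: Δreserves = −134B, Δdeposits = −147B.
Δrequired reserves = 12% × −147B = −17.64B.
Δexcess reserves = Δreserves − Δrequired = −134B − (−17.64B) = -116.36 billion.

-116.36 billion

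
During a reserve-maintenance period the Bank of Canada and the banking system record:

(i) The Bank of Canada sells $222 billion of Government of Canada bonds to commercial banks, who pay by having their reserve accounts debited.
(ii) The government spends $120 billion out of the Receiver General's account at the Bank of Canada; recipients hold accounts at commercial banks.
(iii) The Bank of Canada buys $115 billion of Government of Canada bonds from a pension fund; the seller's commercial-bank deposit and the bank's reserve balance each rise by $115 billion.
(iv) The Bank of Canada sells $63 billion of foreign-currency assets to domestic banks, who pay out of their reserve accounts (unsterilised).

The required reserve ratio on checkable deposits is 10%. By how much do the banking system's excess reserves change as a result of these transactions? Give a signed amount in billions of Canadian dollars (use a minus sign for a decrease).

OMO sale (to banks) $222 billion: reserves −$222B, deposits 0.
Government spending $120 billion: reserves +$120B, deposits +$120B.
Asset purchase (from non-banks) $115 billion: reserves +$115B, deposits +$115B.
FX sale $63 billion: reserves −$63B, deposits 0.
Totals: Δreserves = −$50B, Δdeposits = +$235B.
Δrequired reserves = 10% × +$235B = +$23.5B.
Δexcess reserves = Δreserves − Δrequired = −$50B − (+$23.5B) = -$73.5 billion.

-$73.5 billion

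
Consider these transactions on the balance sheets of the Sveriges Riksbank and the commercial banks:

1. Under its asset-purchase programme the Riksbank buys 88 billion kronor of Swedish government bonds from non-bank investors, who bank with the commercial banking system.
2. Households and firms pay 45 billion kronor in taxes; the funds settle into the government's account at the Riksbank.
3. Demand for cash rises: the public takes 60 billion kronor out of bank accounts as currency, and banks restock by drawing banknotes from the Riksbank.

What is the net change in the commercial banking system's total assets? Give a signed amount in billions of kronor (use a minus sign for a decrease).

Asset purchase (from non-banks) 88 billion kronor: bank balance sheets expand → +88B.
Government account inflow 45 billion kronor: bank balance sheets shrink → −45B.
Currency withdrawal 60 billion kronor: bank balance sheets shrink → −60B.
Net: 88 − 45 − 60 = -17 billion.

-17 billion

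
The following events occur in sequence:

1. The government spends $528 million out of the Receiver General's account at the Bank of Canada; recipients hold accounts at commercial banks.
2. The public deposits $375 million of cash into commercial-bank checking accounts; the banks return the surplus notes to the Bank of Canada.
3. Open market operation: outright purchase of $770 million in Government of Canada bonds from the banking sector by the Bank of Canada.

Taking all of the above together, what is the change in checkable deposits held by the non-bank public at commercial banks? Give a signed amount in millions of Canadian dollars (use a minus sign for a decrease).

Bank of Canada balance sheet:
  Assets:      Securities +$770M
  Liabilities: Bank reserves +$1673M, Currency in circulation −$375M, Government deposits −$528M
Commercial banking system:
  Assets:      Reserves at CB +$1673M, Securities −$770M
  Liabilities: Checkable deposits +$903M
So the change in checkable deposits held by the non-bank public at commercial banks is +$903 million.

+$903 million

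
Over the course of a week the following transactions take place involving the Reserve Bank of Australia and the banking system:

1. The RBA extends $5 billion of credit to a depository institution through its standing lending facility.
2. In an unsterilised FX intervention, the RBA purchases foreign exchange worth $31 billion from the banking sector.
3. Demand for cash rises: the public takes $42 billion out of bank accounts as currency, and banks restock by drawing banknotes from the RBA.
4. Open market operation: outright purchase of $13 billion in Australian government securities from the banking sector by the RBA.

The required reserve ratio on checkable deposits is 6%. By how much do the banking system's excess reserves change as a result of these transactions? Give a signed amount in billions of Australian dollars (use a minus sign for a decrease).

+$9.52 billion

Discount-window loan $5 billion: reserves +$5B, deposits 0.
FX purchase $31 billion: reserves +$31B, deposits 0.
Currency withdrawal $42 billion: reserves −$42B, deposits −$42B.
OMO purchase (from banks) $13 billion: reserves +$13B, deposits 0.
Totals: Δreserves = +$7B, Δdeposits = −$42B.
Δrequired reserves = 6% × −$42B = −$2.52B.
Δexcess reserves = Δreserves − Δrequired = +$7B − (−$2.52B) = +$9.52 billion.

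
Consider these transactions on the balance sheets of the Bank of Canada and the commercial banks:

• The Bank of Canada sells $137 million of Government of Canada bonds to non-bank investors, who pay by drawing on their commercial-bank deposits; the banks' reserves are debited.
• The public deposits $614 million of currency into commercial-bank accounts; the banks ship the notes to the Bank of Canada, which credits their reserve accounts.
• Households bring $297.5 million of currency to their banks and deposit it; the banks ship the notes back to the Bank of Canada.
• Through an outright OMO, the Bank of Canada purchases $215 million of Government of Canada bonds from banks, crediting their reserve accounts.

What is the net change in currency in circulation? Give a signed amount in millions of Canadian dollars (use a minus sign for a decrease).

Asset sale (to non-banks) $137 million: no currency enters or leaves circulation → 0.
Currency deposit $614 million: notes return to the central bank → −$614M.
Currency deposit $297.5 million: notes return to the central bank → −$297.5M.
OMO purchase (from banks) $215 million: no currency enters or leaves circulation → 0.
Net: 0 − 614 − 297.5 + 0 = -$911.5 million.

-$911.5 million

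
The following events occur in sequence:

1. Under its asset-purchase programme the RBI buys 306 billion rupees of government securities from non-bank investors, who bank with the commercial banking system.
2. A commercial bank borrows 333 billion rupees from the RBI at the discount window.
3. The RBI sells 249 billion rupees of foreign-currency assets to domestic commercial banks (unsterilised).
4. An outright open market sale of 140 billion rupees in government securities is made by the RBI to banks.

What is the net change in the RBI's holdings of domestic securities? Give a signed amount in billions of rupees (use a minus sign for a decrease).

+166 billion

RBI balance sheet:
  Assets:      Securities +166B, Loans to banks +333B, Foreign assets −249B
  Liabilities: Bank reserves +250B
Commercial banking system:
  Assets:      Reserves at CB +250B, Securities +140B, Foreign assets +249B
  Liabilities: Checkable deposits +306B, Borrowings from CB +333B
So the change in the RBI's holdings of domestic securities is +166 billion.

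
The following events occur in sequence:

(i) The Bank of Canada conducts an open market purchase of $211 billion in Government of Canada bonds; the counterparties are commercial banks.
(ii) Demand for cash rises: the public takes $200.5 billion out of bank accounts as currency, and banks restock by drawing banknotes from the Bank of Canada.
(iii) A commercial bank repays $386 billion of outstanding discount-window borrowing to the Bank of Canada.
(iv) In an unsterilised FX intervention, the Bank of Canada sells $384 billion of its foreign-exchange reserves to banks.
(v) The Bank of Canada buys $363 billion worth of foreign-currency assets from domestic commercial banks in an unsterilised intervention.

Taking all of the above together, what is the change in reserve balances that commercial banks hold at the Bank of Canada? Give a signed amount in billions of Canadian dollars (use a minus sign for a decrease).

Bank of Canada balance sheet:
  Assets:      Securities +$211B, Loans to banks −$386B, Foreign assets −$21B
  Liabilities: Bank reserves −$396.5B, Currency in circulation +$200.5B
Commercial banking system:
  Assets:      Reserves at CB −$396.5B, Securities −$211B, Foreign assets +$21B
  Liabilities: Checkable deposits −$200.5B, Borrowings from CB −$386B
So the change in reserve balances that commercial banks hold at the Bank of Canada is -$396.5 billion.

-$396.5 billion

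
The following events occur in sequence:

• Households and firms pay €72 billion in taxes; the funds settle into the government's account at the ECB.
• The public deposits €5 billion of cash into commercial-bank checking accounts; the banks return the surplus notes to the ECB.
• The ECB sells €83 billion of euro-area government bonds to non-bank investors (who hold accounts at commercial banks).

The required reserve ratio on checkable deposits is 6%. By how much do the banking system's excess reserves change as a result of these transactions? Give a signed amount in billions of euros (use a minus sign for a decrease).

-€141 billion

Government account inflow €72 billion: reserves −€72B, deposits −€72B.
Currency deposit €5 billion: reserves +€5B, deposits +€5B.
Asset sale (to non-banks) €83 billion: reserves −€83B, deposits −€83B.
Totals: Δreserves = −€150B, Δdeposits = −€150B.
Δrequired reserves = 6% × −€150B = −€9B.
Δexcess reserves = Δreserves − Δrequired = −€150B − (−€9B) = -€141 billion.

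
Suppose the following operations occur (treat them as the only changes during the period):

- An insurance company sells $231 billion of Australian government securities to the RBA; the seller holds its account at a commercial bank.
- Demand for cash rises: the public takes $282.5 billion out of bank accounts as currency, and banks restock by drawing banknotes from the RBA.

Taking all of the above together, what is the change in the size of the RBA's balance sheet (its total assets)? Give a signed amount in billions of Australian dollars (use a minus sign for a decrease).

RBA balance sheet:
  Assets:      Securities +$231B
  Liabilities: Bank reserves −$51.5B, Currency in circulation +$282.5B
Commercial banking system:
  Assets:      Reserves at CB −$51.5B
  Liabilities: Checkable deposits −$51.5B
Change in total RBA assets = +$231 billion.

+$231 billion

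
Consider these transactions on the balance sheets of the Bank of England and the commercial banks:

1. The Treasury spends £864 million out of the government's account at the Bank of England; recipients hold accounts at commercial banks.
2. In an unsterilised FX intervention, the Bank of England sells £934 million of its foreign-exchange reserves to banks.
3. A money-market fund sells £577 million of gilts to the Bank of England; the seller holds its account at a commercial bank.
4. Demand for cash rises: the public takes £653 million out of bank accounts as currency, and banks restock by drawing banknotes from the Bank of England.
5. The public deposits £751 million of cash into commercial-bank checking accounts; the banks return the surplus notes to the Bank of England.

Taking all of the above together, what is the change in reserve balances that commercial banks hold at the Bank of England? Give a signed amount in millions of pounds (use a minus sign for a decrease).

+£605 million

Bank of England balance sheet:
  Assets:      Securities +£577M, Foreign assets −£934M
  Liabilities: Bank reserves +£605M, Currency in circulation −£98M, Government deposits −£864M
So the change in reserve balances that commercial banks hold at the Bank of England is +£605 million.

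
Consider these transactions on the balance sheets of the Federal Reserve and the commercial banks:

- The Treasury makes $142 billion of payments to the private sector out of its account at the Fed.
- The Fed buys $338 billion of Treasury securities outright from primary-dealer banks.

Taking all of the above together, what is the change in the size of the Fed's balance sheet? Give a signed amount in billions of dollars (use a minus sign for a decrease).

+$338 billion

Fed balance sheet:
  Assets:      Securities +$338B
  Liabilities: Bank reserves +$480B, Government deposits −$142B
Commercial banking system:
  Assets:      Reserves at CB +$480B, Securities −$338B
  Liabilities: Checkable deposits +$142B
Change in total Fed assets = +$338 billion.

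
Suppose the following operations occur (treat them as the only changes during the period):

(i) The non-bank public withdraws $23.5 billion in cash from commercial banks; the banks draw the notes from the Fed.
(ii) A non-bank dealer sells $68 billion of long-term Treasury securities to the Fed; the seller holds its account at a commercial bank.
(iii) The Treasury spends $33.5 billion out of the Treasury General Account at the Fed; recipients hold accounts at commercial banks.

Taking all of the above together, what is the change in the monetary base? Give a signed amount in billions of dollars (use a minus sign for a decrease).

+$101.5 billion

Currency withdrawal $23.5 billion: just a shift between currency and reserves — both are base money → 0.
Asset purchase (from non-banks) $68 billion: Fed balance sheet expands → +$68B.
Government spending $33.5 billion: a non-base liability converts back to reserves → +$33.5B.
Net: 0 + 68 + 33.5 = +$101.5 billion.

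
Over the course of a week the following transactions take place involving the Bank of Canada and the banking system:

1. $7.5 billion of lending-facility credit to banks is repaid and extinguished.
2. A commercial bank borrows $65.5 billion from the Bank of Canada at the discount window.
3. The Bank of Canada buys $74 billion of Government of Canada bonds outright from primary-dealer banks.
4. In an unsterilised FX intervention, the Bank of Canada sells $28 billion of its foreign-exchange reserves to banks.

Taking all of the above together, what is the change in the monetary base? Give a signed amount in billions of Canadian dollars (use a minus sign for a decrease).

Bank of Canada balance sheet:
  Assets:      Securities +$74B, Loans to banks +$58B, Foreign assets −$28B
  Liabilities: Bank reserves +$104B
Commercial banking system:
  Assets:      Reserves at CB +$104B, Securities −$74B, Foreign assets +$28B
  Liabilities: Borrowings from CB +$58B
Monetary base = currency + reserves: 0 + (+$104B) = +$104 billion.

+$104 billion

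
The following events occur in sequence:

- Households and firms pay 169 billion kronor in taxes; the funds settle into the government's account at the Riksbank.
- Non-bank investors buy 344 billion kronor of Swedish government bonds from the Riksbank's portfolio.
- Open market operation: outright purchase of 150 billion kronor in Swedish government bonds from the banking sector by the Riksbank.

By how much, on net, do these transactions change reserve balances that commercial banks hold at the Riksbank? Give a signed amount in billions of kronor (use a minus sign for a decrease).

Riksbank balance sheet:
  Assets:      Securities −194B
  Liabilities: Bank reserves −363B, Government deposits +169B
So the change in reserve balances that commercial banks hold at the Riksbank is -363 billion.

-363 billion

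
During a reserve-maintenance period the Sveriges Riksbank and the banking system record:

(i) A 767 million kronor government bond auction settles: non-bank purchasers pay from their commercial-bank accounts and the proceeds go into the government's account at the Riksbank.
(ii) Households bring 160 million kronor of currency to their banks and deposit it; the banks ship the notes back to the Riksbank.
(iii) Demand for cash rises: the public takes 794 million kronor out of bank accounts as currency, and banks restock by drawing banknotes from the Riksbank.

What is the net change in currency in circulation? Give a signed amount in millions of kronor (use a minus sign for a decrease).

Government account inflow 767 million kronor: no currency enters or leaves circulation → 0.
Currency deposit 160 million kronor: notes return to the central bank → −160M.
Currency withdrawal 794 million kronor: notes leave the central bank → +794M.
Net: 0 − 160 + 794 = +634 million.

+634 million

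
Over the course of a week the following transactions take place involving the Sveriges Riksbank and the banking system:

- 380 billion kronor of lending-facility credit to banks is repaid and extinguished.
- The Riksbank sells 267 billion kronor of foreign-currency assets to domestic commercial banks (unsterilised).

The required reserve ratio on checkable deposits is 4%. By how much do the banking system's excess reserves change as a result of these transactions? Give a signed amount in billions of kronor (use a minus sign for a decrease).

Discount-window repayment 380 billion kronor: reserves −380B, deposits 0.
FX sale 267 billion kronor: reserves −267B, deposits 0.
Totals: Δreserves = −647B, Δdeposits = 0.
Δrequired reserves = 4% × 0 = 0.
Δexcess reserves = Δreserves − Δrequired = −647B − (0) = -647 billion.

-647 billion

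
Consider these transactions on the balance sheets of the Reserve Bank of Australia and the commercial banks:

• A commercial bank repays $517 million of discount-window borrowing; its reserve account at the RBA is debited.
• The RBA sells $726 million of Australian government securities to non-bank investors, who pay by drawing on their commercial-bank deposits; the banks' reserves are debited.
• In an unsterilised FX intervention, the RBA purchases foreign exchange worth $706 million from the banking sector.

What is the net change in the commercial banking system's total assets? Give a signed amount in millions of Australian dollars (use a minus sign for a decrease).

RBA balance sheet:
  Assets:      Securities −$726M, Loans to banks −$517M, Foreign assets +$706M
  Liabilities: Bank reserves −$537M
Commercial banking system:
  Assets:      Reserves at CB −$537M, Foreign assets −$706M
  Liabilities: Checkable deposits −$726M, Borrowings from CB −$517M
Change in total bank assets = -$1243 million.

-$1243 million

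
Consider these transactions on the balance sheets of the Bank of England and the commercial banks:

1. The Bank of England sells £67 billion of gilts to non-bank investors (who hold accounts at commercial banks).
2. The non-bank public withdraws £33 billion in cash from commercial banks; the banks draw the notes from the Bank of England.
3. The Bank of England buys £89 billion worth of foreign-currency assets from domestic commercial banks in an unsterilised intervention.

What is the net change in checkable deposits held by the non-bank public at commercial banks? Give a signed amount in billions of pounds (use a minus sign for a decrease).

Bank of England balance sheet:
  Assets:      Securities −£67B, Foreign assets +£89B
  Liabilities: Bank reserves −£11B, Currency in circulation +£33B
Commercial banking system:
  Assets:      Reserves at CB −£11B, Foreign assets −£89B
  Liabilities: Checkable deposits −£100B
So the change in checkable deposits held by the non-bank public at commercial banks is -£100 billion.

-£100 billion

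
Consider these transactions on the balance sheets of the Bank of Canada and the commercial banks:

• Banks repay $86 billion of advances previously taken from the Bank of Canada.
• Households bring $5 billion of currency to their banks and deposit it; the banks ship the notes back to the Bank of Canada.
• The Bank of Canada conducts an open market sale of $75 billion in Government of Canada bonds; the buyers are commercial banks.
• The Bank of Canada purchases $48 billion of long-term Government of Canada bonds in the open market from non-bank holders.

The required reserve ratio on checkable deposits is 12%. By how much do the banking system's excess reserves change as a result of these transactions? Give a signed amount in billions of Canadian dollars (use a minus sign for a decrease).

-$114.36 billion

Discount-window repayment $86 billion: reserves −$86B, deposits 0.
Currency deposit $5 billion: reserves +$5B, deposits +$5B.
OMO sale (to banks) $75 billion: reserves −$75B, deposits 0.
Asset purchase (from non-banks) $48 billion: reserves +$48B, deposits +$48B.
Totals: Δreserves = −$108B, Δdeposits = +$53B.
Δrequired reserves = 12% × +$53B = +$6.36B.
Δexcess reserves = Δreserves − Δrequired = −$108B − (+$6.36B) = -$114.36 billion.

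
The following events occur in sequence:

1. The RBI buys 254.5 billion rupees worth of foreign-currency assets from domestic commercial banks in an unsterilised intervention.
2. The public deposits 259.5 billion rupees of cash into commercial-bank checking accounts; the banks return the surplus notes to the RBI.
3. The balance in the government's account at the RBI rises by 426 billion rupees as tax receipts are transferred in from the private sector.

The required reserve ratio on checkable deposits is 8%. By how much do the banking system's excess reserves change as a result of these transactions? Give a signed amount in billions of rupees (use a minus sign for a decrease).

FX purchase 254.5 billion rupees: reserves +254.5B, deposits 0.
Currency deposit 259.5 billion rupees: reserves +259.5B, deposits +259.5B.
Government account inflow 426 billion rupees: reserves −426B, deposits −426B.
Totals: Δreserves = +88B, Δdeposits = −166.5B.
Δrequired reserves = 8% × −166.5B = −13.32B.
Δexcess reserves = Δreserves − Δrequired = +88B − (−13.32B) = +101.32 billion.

+101.32 billion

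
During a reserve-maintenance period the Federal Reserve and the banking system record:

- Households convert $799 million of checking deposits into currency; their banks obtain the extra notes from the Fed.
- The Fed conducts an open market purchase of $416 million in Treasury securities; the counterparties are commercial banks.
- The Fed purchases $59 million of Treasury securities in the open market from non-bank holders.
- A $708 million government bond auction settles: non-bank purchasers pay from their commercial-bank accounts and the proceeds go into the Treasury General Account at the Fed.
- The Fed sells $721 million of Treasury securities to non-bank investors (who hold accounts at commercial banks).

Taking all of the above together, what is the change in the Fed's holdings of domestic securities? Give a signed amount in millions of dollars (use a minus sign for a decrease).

Fed balance sheet:
  Assets:      Securities −$246M
  Liabilities: Bank reserves −$1753M, Currency in circulation +$799M, Government deposits +$708M
So the change in the Fed's holdings of domestic securities is -$246 million.

-$246 million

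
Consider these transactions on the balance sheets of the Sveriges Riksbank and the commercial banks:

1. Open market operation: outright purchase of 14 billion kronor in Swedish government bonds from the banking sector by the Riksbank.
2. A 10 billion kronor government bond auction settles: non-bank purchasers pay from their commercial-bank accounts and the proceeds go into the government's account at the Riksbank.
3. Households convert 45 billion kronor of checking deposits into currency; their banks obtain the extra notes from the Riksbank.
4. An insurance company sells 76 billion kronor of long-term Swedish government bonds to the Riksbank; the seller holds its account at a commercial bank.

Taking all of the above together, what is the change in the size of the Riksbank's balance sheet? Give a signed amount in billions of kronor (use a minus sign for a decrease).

+90 billion

OMO purchase (from banks) 14 billion kronor: a Riksbank asset is acquired → +14B.
Government account inflow 10 billion kronor: only the composition of liabilities changes → 0.
Currency withdrawal 45 billion kronor: only the composition of liabilities changes → 0.
Asset purchase (from non-banks) 76 billion kronor: a Riksbank asset is acquired → +76B.
Net: 14 + 0 + 0 + 76 = +90 billion.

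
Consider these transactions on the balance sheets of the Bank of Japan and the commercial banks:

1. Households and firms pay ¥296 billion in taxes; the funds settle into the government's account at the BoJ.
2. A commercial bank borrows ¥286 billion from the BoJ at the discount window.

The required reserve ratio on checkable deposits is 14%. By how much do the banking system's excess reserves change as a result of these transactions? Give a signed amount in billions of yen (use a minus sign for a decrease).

Government account inflow ¥296 billion: reserves −¥296B, deposits −¥296B.
Discount-window loan ¥286 billion: reserves +¥286B, deposits 0.
Totals: Δreserves = −¥10B, Δdeposits = −¥296B.
Δrequired reserves = 14% × −¥296B = −¥41.44B.
Δexcess reserves = Δreserves − Δrequired = −¥10B − (−¥41.44B) = +¥31.44 billion.

+¥31.44 billion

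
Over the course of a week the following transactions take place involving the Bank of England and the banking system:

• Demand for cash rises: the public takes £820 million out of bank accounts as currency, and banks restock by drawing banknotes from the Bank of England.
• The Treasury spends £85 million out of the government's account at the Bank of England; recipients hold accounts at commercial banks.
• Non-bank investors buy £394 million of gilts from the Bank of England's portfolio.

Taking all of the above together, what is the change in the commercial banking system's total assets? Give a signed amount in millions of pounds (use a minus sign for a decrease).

-£1129 million

Bank of England balance sheet:
  Assets:      Securities −£394M
  Liabilities: Bank reserves −£1129M, Currency in circulation +£820M, Government deposits −£85M
Commercial banking system:
  Assets:      Reserves at CB −£1129M
  Liabilities: Checkable deposits −£1129M
Change in total bank assets = -£1129 million.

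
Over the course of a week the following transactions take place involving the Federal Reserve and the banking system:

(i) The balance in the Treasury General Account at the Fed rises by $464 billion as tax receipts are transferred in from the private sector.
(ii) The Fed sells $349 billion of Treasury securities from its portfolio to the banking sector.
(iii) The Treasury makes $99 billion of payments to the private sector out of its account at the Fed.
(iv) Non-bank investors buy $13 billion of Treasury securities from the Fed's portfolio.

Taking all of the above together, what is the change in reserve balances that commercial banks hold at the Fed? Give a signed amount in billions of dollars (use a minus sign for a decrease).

-$727 billion

Fed balance sheet:
  Assets:      Securities −$362B
  Liabilities: Bank reserves −$727B, Government deposits +$365B
So the change in reserve balances that commercial banks hold at the Fed is -$727 billion.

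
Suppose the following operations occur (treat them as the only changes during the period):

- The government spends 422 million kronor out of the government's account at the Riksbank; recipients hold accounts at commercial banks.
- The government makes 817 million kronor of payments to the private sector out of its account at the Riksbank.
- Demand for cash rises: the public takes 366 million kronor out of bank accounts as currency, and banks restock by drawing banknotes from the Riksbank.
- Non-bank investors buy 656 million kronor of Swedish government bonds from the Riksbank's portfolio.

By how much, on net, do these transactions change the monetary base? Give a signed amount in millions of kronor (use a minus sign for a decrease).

Riksbank balance sheet:
  Assets:      Securities −656M
  Liabilities: Bank reserves +217M, Currency in circulation +366M, Government deposits −1239M
Monetary base = currency + reserves: +366M + (+217M) = +583 million.

+583 million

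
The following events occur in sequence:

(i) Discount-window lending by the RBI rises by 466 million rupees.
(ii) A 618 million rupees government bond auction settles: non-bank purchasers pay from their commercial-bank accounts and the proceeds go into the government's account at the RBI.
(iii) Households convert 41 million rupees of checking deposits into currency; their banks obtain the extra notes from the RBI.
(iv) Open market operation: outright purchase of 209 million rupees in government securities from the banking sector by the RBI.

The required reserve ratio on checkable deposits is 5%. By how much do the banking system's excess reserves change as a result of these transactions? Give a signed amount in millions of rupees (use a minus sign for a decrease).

Discount-window loan 466 million rupees: reserves +466M, deposits 0.
Government account inflow 618 million rupees: reserves −618M, deposits −618M.
Currency withdrawal 41 million rupees: reserves −41M, deposits −41M.
OMO purchase (from banks) 209 million rupees: reserves +209M, deposits 0.
Totals: Δreserves = +16M, Δdeposits = −659M.
Δrequired reserves = 5% × −659M = −32.95M.
Δexcess reserves = Δreserves − Δrequired = +16M − (−32.95M) = +48.95 million.

+48.95 million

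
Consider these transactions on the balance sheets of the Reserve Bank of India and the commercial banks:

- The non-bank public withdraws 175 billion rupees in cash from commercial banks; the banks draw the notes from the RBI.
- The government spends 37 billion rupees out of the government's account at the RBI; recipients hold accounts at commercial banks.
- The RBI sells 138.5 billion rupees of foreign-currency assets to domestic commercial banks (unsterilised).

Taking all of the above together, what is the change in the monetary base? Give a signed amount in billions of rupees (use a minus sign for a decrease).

-101.5 billion

RBI balance sheet:
  Assets:      Foreign assets −138.5B
  Liabilities: Bank reserves −276.5B, Currency in circulation +175B, Government deposits −37B
Monetary base = currency + reserves: +175B + (−276.5B) = -101.5 billion.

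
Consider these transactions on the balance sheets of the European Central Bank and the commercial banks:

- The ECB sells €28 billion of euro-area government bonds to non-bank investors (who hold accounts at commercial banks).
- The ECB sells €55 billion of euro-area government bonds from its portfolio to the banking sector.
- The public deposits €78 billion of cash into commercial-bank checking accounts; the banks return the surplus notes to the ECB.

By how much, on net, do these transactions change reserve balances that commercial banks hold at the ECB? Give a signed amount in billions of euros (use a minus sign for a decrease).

-€5 billion

ECB balance sheet:
  Assets:      Securities −€83B
  Liabilities: Bank reserves −€5B, Currency in circulation −€78B
Commercial banking system:
  Assets:      Reserves at CB −€5B, Securities +€55B
  Liabilities: Checkable deposits +€50B
So the change in reserve balances that commercial banks hold at the ECB is -€5 billion.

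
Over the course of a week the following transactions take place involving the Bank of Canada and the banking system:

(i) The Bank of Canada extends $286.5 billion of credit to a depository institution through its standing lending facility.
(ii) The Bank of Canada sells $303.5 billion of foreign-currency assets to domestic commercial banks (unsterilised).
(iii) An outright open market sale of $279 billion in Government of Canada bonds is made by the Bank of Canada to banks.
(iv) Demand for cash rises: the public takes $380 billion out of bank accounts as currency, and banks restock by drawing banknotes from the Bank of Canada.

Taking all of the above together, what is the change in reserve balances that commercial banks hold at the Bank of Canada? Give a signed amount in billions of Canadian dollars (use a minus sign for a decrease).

-$676 billion

Bank of Canada balance sheet:
  Assets:      Securities −$279B, Loans to banks +$286.5B, Foreign assets −$303.5B
  Liabilities: Bank reserves −$676B, Currency in circulation +$380B
So the change in reserve balances that commercial banks hold at the Bank of Canada is -$676 billion.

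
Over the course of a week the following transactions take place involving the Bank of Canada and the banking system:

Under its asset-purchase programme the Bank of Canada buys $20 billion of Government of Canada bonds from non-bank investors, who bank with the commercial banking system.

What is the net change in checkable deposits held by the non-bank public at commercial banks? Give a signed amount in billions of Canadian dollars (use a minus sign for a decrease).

+$20 billion

Asset purchase (from non-banks) $20 billion: non-bank counterparties' bank balances rise → +$20B.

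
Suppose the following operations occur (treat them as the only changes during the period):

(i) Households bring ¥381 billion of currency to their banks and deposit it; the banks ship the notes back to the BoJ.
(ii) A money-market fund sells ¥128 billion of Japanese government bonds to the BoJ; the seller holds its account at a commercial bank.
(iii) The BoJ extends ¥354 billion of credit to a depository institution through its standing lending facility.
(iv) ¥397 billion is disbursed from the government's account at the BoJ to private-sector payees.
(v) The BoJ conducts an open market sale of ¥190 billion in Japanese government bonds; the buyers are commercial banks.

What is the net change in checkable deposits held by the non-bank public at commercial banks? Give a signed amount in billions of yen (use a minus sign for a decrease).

BoJ balance sheet:
  Assets:      Securities −¥62B, Loans to banks +¥354B
  Liabilities: Bank reserves +¥1070B, Currency in circulation −¥381B, Government deposits −¥397B
Commercial banking system:
  Assets:      Reserves at CB +¥1070B, Securities +¥190B
  Liabilities: Checkable deposits +¥906B, Borrowings from CB +¥354B
So the change in checkable deposits held by the non-bank public at commercial banks is +¥906 billion.

+¥906 billion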